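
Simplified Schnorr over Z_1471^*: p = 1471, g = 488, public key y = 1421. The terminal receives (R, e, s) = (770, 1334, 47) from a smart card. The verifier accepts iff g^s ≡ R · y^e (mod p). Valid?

yes

g^s mod p:
488^2 = 238144 ≡ 1313
488^4 ≡ 1313^2 = 1723969 ≡ 1428
488^8 ≡ 1428^2 = 2039184 ≡ 378
488^16 ≡ 378^2 = 142884 ≡ 197
488^32 ≡ 197^2 = 38809 ≡ 563
47 = 32 + 8 + 4 + 2 + 1, so 488^47 ≡ 563·378·1428·1313·488 ≡ 1430 (mod 1471)
R · y^e mod p:
1421^2 = 2019241 ≡ 1029
1421^4 ≡ 1029^2 = 1058841 ≡ 1192
1421^8 ≡ 1192^2 = 1420864 ≡ 1349
1421^16 ≡ 1349^2 = 1819801 ≡ 174
1421^32 ≡ 174^2 = 30276 ≡ 856
1421^64 ≡ 856^2 = 732736 ≡ 178
1421^128 ≡ 178^2 = 31684 ≡ 793
1421^256 ≡ 793^2 = 628849 ≡ 732
1421^512 ≡ 732^2 = 535824 ≡ 380
1421^1024 ≡ 380^2 = 144400 ≡ 242
1334 = 1024 + 256 + 32 + 16 + 4 + 2, so 1421^1334 ≡ 242·732·856·174·1192·1029 ≡ 212 (mod 1471)
770·212 = 163240 ≡ 1430 (mod 1471)
1430 ≡ 1430 (mod 1471); signature holds.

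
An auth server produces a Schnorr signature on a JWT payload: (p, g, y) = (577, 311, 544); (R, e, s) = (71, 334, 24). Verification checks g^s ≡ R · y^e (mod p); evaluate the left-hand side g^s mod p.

152

Squares mod 577: 311^1≡311, 311^2≡362, 311^4≡65, 311^8≡186, 311^16≡553
24 = 16 + 8, so 311^24 ≡ 553·186 ≡ 152 (mod 577)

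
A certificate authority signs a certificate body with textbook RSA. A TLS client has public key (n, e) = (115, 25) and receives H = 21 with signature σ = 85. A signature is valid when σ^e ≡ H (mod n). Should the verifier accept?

σ^2 ≡ 85^2 = 7225 ≡ 95
σ^4 ≡ 95^2 = 9025 ≡ 55
σ^8 ≡ 55^2 = 3025 ≡ 35
σ^16 ≡ 35^2 = 1225 ≡ 75
25 = 16 + 8 + 1, so σ^25 ≡ 75·35·85 ≡ 25 (mod 115)
25 ≠ 21, so verification fails.

reject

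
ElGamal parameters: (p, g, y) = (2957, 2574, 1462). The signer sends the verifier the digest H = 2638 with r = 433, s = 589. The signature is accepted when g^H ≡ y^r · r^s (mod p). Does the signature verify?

Left side g^H mod p:
2574^2 = 6625476 ≡ 1796
2574^4 ≡ 1796^2 = 3225616 ≡ 2486
2574^8 ≡ 2486^2 = 6180196 ≡ 66
2574^16 ≡ 66^2 = 4356 ≡ 1399
2574^32 ≡ 1399^2 = 1957201 ≡ 2624
2574^64 ≡ 2624^2 = 6885376 ≡ 1480
2574^128 ≡ 1480^2 = 2190400 ≡ 2220
2574^256 ≡ 2220^2 = 4928400 ≡ 2038
2574^512 ≡ 2038^2 = 4153444 ≡ 1816
2574^1024 ≡ 1816^2 = 3297856 ≡ 801
2574^2048 ≡ 801^2 = 641601 ≡ 2889
2638 = 2048 + 512 + 64 + 8 + 4 + 2, so 2574^2638 ≡ 2889·1816·1480·66·2486·1796 ≡ 2147 (mod 2957)
Right side y^r · r^s mod p:
1462^2 = 2137444 ≡ 2490
1462^4 ≡ 2490^2 = 6200100 ≡ 2228
1462^8 ≡ 2228^2 = 4963984 ≡ 2138
1462^16 ≡ 2138^2 = 4571044 ≡ 2479
1462^32 ≡ 2479^2 = 6145441 ≡ 795
1462^64 ≡ 795^2 = 632025 ≡ 2184
1462^128 ≡ 2184^2 = 4769856 ≡ 215
1462^256 ≡ 215^2 = 46225 ≡ 1870
433 = 256 + 128 + 32 + 16 + 1, so 1462^433 ≡ 1870·215·795·2479·1462 ≡ 872 (mod 2957)
433^2 = 187489 ≡ 1198
433^4 ≡ 1198^2 = 1435204 ≡ 1059
433^8 ≡ 1059^2 = 1121481 ≡ 778
433^16 ≡ 778^2 = 605284 ≡ 2056
433^32 ≡ 2056^2 = 4227136 ≡ 1583
433^64 ≡ 1583^2 = 2505889 ≡ 1310
433^128 ≡ 1310^2 = 1716100 ≡ 1040
433^256 ≡ 1040^2 = 1081600 ≡ 2295
433^512 ≡ 2295^2 = 5267025 ≡ 608
589 = 512 + 64 + 8 + 4 + 1, so 433^589 ≡ 608·1310·778·1059·433 ≡ 2149 (mod 2957)
872·2149 = 1873928 ≡ 2147 (mod 2957)
2147 ≡ 2147 (mod 2957), so the signature is genuine.

verifies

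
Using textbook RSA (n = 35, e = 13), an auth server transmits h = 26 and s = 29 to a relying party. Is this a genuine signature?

s^13 mod 35 = 29
s^13 mod 35 = 29, but h = 26.

forged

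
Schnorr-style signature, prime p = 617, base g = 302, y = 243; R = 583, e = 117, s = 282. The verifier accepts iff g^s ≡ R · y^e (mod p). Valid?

g^s mod p:
302^282 mod 617 = 145
R · y^e mod p:
243^117 mod 617 = 604
583·604 = 352132 ≡ 442 (mod 617)
145 ≠ 442; the check fails.

no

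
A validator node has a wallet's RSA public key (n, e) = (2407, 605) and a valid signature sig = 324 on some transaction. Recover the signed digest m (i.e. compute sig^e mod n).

1604

sig^2 ≡ 324^2 = 104976 ≡ 1475
sig^4 ≡ 1475^2 = 2175625 ≡ 2104
sig^8 ≡ 2104^2 = 4426816 ≡ 343
sig^16 ≡ 343^2 = 117649 ≡ 2113
sig^32 ≡ 2113^2 = 4464769 ≡ 2191
sig^64 ≡ 2191^2 = 4800481 ≡ 923
sig^128 ≡ 923^2 = 851929 ≡ 2258
sig^256 ≡ 2258^2 = 5098564 ≡ 538
sig^512 ≡ 538^2 = 289444 ≡ 604
605 = 512 + 64 + 16 + 8 + 4 + 1, so sig^605 ≡ 604·923·2113·343·2104·324 ≡ 1604 (mod 2407)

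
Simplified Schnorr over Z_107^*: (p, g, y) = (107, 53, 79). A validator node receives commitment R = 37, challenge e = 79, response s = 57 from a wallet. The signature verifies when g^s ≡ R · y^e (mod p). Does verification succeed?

fails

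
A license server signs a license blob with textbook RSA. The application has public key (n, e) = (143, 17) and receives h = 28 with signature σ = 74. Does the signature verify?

σ^2 ≡ 74^2 = 5476 ≡ 42
σ^4 ≡ 42^2 = 1764 ≡ 48
σ^8 ≡ 48^2 = 2304 ≡ 16
σ^16 ≡ 16^2 = 256 ≡ 113
17 = 16 + 1, so σ^17 ≡ 113·74 ≡ 68 (mod 143)
68 ≠ 28, so verification fails.

does not verify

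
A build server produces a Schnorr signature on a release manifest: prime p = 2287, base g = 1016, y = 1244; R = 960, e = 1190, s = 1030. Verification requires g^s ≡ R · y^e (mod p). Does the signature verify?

g^s mod p:
1016^2 = 1032256 ≡ 819
1016^4 ≡ 819^2 = 670761 ≡ 670
1016^8 ≡ 670^2 = 448900 ≡ 648
1016^16 ≡ 648^2 = 419904 ≡ 1383
1016^32 ≡ 1383^2 = 1912689 ≡ 757
1016^64 ≡ 757^2 = 573049 ≡ 1299
1016^128 ≡ 1299^2 = 1687401 ≡ 1882
1016^256 ≡ 1882^2 = 3541924 ≡ 1648
1016^512 ≡ 1648^2 = 2715904 ≡ 1235
1016^1024 ≡ 1235^2 = 1525225 ≡ 2083
1030 = 1024 + 4 + 2, so 1016^1030 ≡ 2083·670·819 ≡ 869 (mod 2287)
R · y^e mod p:
1244^2 = 1547536 ≡ 1524
1244^4 ≡ 1524^2 = 2322576 ≡ 1271
1244^8 ≡ 1271^2 = 1615441 ≡ 819
1244^16 ≡ 819^2 = 670761 ≡ 670
1244^32 ≡ 670^2 = 448900 ≡ 648
1244^64 ≡ 648^2 = 419904 ≡ 1383
1244^128 ≡ 1383^2 = 1912689 ≡ 757
1244^256 ≡ 757^2 = 573049 ≡ 1299
1244^512 ≡ 1299^2 = 1687401 ≡ 1882
1244^1024 ≡ 1882^2 = 3541924 ≡ 1648
1190 = 1024 + 128 + 32 + 4 + 2, so 1244^1190 ≡ 1648·757·648·1271·1524 ≡ 2033 (mod 2287)
960·2033 = 1951680 ≡ 869 (mod 2287)
869 ≡ 869 (mod 2287); signature holds.

verifies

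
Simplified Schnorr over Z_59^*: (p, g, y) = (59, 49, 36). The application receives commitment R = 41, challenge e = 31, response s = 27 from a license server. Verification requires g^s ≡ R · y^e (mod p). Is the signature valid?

g^s mod p:
49^2 = 2401 ≡ 41
49^4 ≡ 41^2 = 1681 ≡ 29
49^8 ≡ 29^2 = 841 ≡ 15
49^16 ≡ 15^2 = 225 ≡ 48
27 = 16 + 8 + 2 + 1, so 49^27 ≡ 48·15·41·49 ≡ 36 (mod 59)
R · y^e mod p:
36^2 = 1296 ≡ 57
36^4 ≡ 57^2 = 3249 ≡ 4
36^8 ≡ 4^2 = 16
36^16 ≡ 16^2 = 256 ≡ 20
31 = 16 + 8 + 4 + 2 + 1, so 36^31 ≡ 20·16·4·57·36 ≡ 57 (mod 59)
41·57 = 2337 ≡ 36 (mod 59)
36 ≡ 36 (mod 59); signature holds.

valid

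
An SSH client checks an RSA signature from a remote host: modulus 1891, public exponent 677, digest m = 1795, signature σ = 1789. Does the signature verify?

does not verify

σ^2 ≡ 1789^2 = 3200521 ≡ 949
σ^4 ≡ 949^2 = 900601 ≡ 485
σ^8 ≡ 485^2 = 235225 ≡ 741
σ^16 ≡ 741^2 = 549081 ≡ 691
σ^32 ≡ 691^2 = 477481 ≡ 949
σ^64 ≡ 949^2 = 900601 ≡ 485
σ^128 ≡ 485^2 = 235225 ≡ 741
σ^256 ≡ 741^2 = 549081 ≡ 691
σ^512 ≡ 691^2 = 477481 ≡ 949
677 = 512 + 128 + 32 + 4 + 1, so σ^677 ≡ 949·741·949·485·1789 ≡ 1376 (mod 1891)
The recovered value 1376 does not match the digest 1795.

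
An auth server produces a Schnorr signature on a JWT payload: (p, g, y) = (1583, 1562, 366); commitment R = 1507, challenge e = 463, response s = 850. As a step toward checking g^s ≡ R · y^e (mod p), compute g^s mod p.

1434

Squares mod 1583: 1562^1≡1562, 1562^2≡441, 1562^4≡1355, 1562^8≡1328, 1562^16≡122, 1562^32≡637, 1562^64≡521, 1562^128≡748, 1562^256≡705, 1562^512≡1546
850 = 512 + 256 + 64 + 16 + 2, so 1562^850 ≡ 1546·705·521·122·441 ≡ 1434 (mod 1583)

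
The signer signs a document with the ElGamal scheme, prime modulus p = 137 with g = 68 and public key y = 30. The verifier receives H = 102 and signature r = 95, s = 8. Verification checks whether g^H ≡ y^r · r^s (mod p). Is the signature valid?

invalid

Left side g^H mod p:
68^2 = 4624 ≡ 103
68^4 ≡ 103^2 = 10609 ≡ 60
68^8 ≡ 60^2 = 3600 ≡ 38
68^16 ≡ 38^2 = 1444 ≡ 74
68^32 ≡ 74^2 = 5476 ≡ 133
68^64 ≡ 133^2 = 17689 ≡ 16
102 = 64 + 32 + 4 + 2, so 68^102 ≡ 16·133·60·103 ≡ 136 (mod 137)
Right side y^r · r^s mod p:
30^2 = 900 ≡ 78
30^4 ≡ 78^2 = 6084 ≡ 56
30^8 ≡ 56^2 = 3136 ≡ 122
30^16 ≡ 122^2 = 14884 ≡ 88
30^32 ≡ 88^2 = 7744 ≡ 72
30^64 ≡ 72^2 = 5184 ≡ 115
95 = 64 + 16 + 8 + 4 + 2 + 1, so 30^95 ≡ 115·88·122·56·78·30 ≡ 2 (mod 137)
95^2 = 9025 ≡ 120
95^4 ≡ 120^2 = 14400 ≡ 15
95^8 ≡ 15^2 = 225 ≡ 88
2·88 = 176 ≡ 39 (mod 137)
136 ≠ 39, so verification fails.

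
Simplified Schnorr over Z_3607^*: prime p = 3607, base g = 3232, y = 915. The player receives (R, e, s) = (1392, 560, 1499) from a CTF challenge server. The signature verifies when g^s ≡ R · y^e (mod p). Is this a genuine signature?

g^s mod p:
Squares mod 3607: 3232^1≡3232, 3232^2≡3559, 3232^4≡2304, 3232^8≡2519, 3232^16≡648, 3232^32≡1492, 3232^64≡545, 3232^128≡1251, 3232^256≡3170, 3232^512≡3405, 3232^1024≡1127
1499 = 1024 + 256 + 128 + 64 + 16 + 8 + 2 + 1, so 3232^1499 ≡ 1127·3170·1251·545·648·2519·3559·3232 ≡ 3088 (mod 3607)
R · y^e mod p:
Squares mod 3607: 915^1≡915, 915^2≡401, 915^4≡2093, 915^8≡1751, 915^16≡51, 915^32≡2601, 915^64≡2076, 915^128≡3018, 915^256≡649, 915^512≡2789
560 = 512 + 32 + 16, so 915^560 ≡ 2789·2601·51 ≡ 863 (mod 3607)
1392·863 = 1201296 ≡ 165 (mod 3607)
3088 ≠ 165; the check fails.

forged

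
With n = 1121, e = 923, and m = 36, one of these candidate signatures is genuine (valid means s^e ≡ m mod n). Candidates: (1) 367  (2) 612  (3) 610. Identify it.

Candidate 1: Squares mod 1121: 367^1≡367, 367^2≡169, 367^4≡536, 367^8≡320, 367^16≡389, 367^32≡1107, 367^64≡196, 367^128≡302, 367^256≡403, 367^512≡985; 923 = 512 + 256 + 128 + 16 + 8 + 2 + 1, so 367^923 ≡ 985·403·302·389·320·169·367 ≡ 423 (mod 1121)
Candidate 2: Squares mod 1121: 612^1≡612, 612^2≡130, 612^4≡85, 612^8≡499, 612^16≡139, 612^32≡264, 612^64≡194, 612^128≡643, 612^256≡921, 612^512≡765; 923 = 512 + 256 + 128 + 16 + 8 + 2 + 1, so 612^923 ≡ 765·921·643·139·499·130·612 ≡ 36 (mod 1121)
  → matches m = 36
Candidate 3: Squares mod 1121: 610^1≡610, 610^2≡1049, 610^4≡700, 610^8≡123, 610^16≡556, 610^32≡861, 610^64≡340, 610^128≡137, 610^256≡833, 610^512≡1111; 923 = 512 + 256 + 128 + 16 + 8 + 2 + 1, so 610^923 ≡ 1111·833·137·556·123·1049·610 ≡ 184 (mod 1121)

2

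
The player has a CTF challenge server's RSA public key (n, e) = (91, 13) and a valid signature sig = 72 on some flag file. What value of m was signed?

Squares mod 91: sig^1≡72, sig^2≡88, sig^4≡9, sig^8≡81
13 = 8 + 4 + 1, so sig^13 ≡ 81·9·72 ≡ 72 (mod 91)

72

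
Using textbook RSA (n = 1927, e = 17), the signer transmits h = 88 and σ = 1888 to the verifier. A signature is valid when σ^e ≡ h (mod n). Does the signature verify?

does not verify

σ^2 ≡ 1888^2 = 3564544 ≡ 1521
σ^4 ≡ 1521^2 = 2313441 ≡ 1041
σ^8 ≡ 1041^2 = 1083681 ≡ 707
σ^16 ≡ 707^2 = 499849 ≡ 756
17 = 16 + 1, so σ^17 ≡ 756·1888 ≡ 1348 (mod 1927)
σ^17 mod 1927 = 1348, but h = 88.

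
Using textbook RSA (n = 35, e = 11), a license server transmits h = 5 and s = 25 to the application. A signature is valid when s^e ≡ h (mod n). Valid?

no

Squares mod 35: s^1≡25, s^2≡30, s^4≡25, s^8≡30
11 = 8 + 2 + 1, so s^11 ≡ 30·30·25 ≡ 30 (mod 35)
The recovered value 30 does not match the digest 5.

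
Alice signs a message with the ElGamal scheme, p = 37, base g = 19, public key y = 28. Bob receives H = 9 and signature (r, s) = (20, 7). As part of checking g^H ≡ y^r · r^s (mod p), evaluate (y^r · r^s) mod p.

6

28^2 = 784 ≡ 7
28^4 ≡ 7^2 = 49 ≡ 12
28^8 ≡ 12^2 = 144 ≡ 33
28^16 ≡ 33^2 = 1089 ≡ 16
20 = 16 + 4, so 28^20 ≡ 16·12 ≡ 7 (mod 37)
20^2 = 400 ≡ 30
20^4 ≡ 30^2 = 900 ≡ 12
7 = 4 + 2 + 1, so 20^7 ≡ 12·30·20 ≡ 22 (mod 37)
y^r · r^s ≡ 7·22 = 154 ≡ 6 (mod 37)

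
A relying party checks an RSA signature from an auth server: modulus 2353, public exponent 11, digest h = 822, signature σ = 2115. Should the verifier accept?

accept

σ^2 ≡ 2115^2 = 4473225 ≡ 172
σ^4 ≡ 172^2 = 29584 ≡ 1348
σ^8 ≡ 1348^2 = 1817104 ≡ 588
11 = 8 + 2 + 1, so σ^11 ≡ 588·172·2115 ≡ 822 (mod 2353)
822 = h, so the signature checks out.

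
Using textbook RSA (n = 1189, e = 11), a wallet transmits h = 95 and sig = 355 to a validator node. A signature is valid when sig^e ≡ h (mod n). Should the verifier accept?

reject

sig^2 ≡ 355^2 = 126025 ≡ 1180
sig^4 ≡ 1180^2 = 1392400 ≡ 81
sig^8 ≡ 81^2 = 6561 ≡ 616
11 = 8 + 2 + 1, so sig^11 ≡ 616·1180·355 ≡ 864 (mod 1189)
The recovered value 864 does not match the digest 95.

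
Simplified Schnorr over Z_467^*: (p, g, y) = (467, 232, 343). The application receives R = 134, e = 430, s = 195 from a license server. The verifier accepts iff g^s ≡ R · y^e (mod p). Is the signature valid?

g^s mod p:
Squares mod 467: 232^1≡232, 232^2≡119, 232^4≡151, 232^8≡385, 232^16≡186, 232^32≡38, 232^64≡43, 232^128≡448
195 = 128 + 64 + 2 + 1, so 232^195 ≡ 448·43·119·232 ≡ 364 (mod 467)
R · y^e mod p:
Squares mod 467: 343^1≡343, 343^2≡432, 343^4≡291, 343^8≡154, 343^16≡366, 343^32≡394, 343^64≡192, 343^128≡438, 343^256≡374
430 = 256 + 128 + 32 + 8 + 4 + 2, so 343^430 ≡ 374·438·394·154·291·432 ≡ 170 (mod 467)
134·170 = 22780 ≡ 364 (mod 467)
364 ≡ 364 (mod 467); signature holds.

valid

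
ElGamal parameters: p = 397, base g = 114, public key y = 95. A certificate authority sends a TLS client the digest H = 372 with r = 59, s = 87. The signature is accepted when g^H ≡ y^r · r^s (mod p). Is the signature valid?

Left side g^H mod p:
Squares mod 397: 114^1≡114, 114^2≡292, 114^4≡306, 114^8≡341, 114^16≡357, 114^32≡12, 114^64≡144, 114^128≡92, 114^256≡127
372 = 256 + 64 + 32 + 16 + 4, so 114^372 ≡ 127·144·12·357·306 ≡ 260 (mod 397)
Right side y^r · r^s mod p:
Squares mod 397: 95^1≡95, 95^2≡291, 95^4≡120, 95^8≡108, 95^16≡151, 95^32≡172
59 = 32 + 16 + 8 + 2 + 1, so 95^59 ≡ 172·151·108·291·95 ≡ 216 (mod 397)
Squares mod 397: 59^1≡59, 59^2≡305, 59^4≡127, 59^8≡249, 59^16≡69, 59^32≡394, 59^64≡9
87 = 64 + 16 + 4 + 2 + 1, so 59^87 ≡ 9·69·127·305·59 ≡ 185 (mod 397)
216·185 = 39960 ≡ 260 (mod 397)
260 ≡ 260 (mod 397), so the signature is genuine.

valid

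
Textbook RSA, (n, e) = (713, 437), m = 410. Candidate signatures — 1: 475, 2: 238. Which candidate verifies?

Candidate 1: Squares mod 713: 475^1≡475, 475^2≡317, 475^4≡669, 475^8≡510, 475^16≡568, 475^32≡348, 475^64≡607, 475^128≡541, 475^256≡351; 437 = 256 + 128 + 32 + 16 + 4 + 1, so 475^437 ≡ 351·541·348·568·669·475 ≡ 410 (mod 713)
  → matches m = 410
Candidate 2: Squares mod 713: 238^1≡238, 238^2≡317, 238^4≡669, 238^8≡510, 238^16≡568, 238^32≡348, 238^64≡607, 238^128≡541, 238^256≡351; 437 = 256 + 128 + 32 + 16 + 4 + 1, so 238^437 ≡ 351·541·348·568·669·238 ≡ 303 (mod 713)

1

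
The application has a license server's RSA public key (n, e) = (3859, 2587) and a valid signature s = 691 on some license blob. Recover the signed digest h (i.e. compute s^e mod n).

Squares mod 3859: s^1≡691, s^2≡2824, s^4≡2282, s^8≡1733, s^16≡987, s^32≡1701, s^64≡3010, s^128≡3027, s^256≡1463, s^512≡2483, s^1024≡2466, s^2048≡3231
2587 = 2048 + 512 + 16 + 8 + 2 + 1, so s^2587 ≡ 3231·2483·987·1733·2824·691 ≡ 1865 (mod 3859)

1865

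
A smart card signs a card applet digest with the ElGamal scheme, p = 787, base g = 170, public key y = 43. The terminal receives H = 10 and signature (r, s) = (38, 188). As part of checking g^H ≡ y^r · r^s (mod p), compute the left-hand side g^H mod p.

Squares mod 787: 170^1≡170, 170^2≡568, 170^4≡741, 170^8≡542
10 = 8 + 2, so 170^10 ≡ 542·568 ≡ 139 (mod 787)

139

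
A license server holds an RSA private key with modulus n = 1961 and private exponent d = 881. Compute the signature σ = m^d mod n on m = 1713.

1951

m^881 mod 1961 = 1951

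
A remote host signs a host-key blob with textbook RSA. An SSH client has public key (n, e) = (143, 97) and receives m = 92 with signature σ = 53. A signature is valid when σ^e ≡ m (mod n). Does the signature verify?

verifies

Squares mod 143: σ^1≡53, σ^2≡92, σ^4≡27, σ^8≡14, σ^16≡53, σ^32≡92, σ^64≡27
97 = 64 + 32 + 1, so σ^97 ≡ 27·92·53 ≡ 92 (mod 143)
Since 92 equals the digest 92, verification succeeds.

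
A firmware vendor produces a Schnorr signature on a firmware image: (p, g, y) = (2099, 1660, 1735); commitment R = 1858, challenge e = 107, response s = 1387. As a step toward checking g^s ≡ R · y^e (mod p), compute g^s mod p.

2042

1660^2 = 2755600 ≡ 1712
1660^4 ≡ 1712^2 = 2930944 ≡ 740
1660^8 ≡ 740^2 = 547600 ≡ 1860
1660^16 ≡ 1860^2 = 3459600 ≡ 448
1660^32 ≡ 448^2 = 200704 ≡ 1299
1660^64 ≡ 1299^2 = 1687401 ≡ 1904
1660^128 ≡ 1904^2 = 3625216 ≡ 243
1660^256 ≡ 243^2 = 59049 ≡ 277
1660^512 ≡ 277^2 = 76729 ≡ 1165
1660^1024 ≡ 1165^2 = 1357225 ≡ 1271
1387 = 1024 + 256 + 64 + 32 + 8 + 2 + 1, so 1660^1387 ≡ 1271·277·1904·1299·1860·1712·1660 ≡ 2042 (mod 2099)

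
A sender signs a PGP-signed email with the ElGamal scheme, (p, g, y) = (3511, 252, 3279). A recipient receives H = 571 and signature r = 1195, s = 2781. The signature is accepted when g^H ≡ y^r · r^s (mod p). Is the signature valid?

valid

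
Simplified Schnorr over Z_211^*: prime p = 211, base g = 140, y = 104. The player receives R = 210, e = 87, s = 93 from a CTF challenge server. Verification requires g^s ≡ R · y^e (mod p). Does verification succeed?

fails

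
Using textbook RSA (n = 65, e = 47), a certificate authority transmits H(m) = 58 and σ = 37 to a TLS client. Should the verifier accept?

accept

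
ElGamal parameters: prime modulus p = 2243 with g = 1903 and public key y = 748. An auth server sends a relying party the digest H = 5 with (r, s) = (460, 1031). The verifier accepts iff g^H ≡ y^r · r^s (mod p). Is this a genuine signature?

genuine

Left side g^H mod p:
1903^2 = 3621409 ≡ 1207
1903^4 ≡ 1207^2 = 1456849 ≡ 1142
5 = 4 + 1, so 1903^5 ≡ 1142·1903 ≡ 2002 (mod 2243)
Right side y^r · r^s mod p:
748^2 = 559504 ≡ 997
748^4 ≡ 997^2 = 994009 ≡ 360
748^8 ≡ 360^2 = 129600 ≡ 1749
748^16 ≡ 1749^2 = 3059001 ≡ 1792
748^32 ≡ 1792^2 = 3211264 ≡ 1531
748^64 ≡ 1531^2 = 2343961 ≡ 26
748^128 ≡ 26^2 = 676
748^256 ≡ 676^2 = 456976 ≡ 1647
460 = 256 + 128 + 64 + 8 + 4, so 748^460 ≡ 1647·676·26·1749·360 ≡ 721 (mod 2243)
460^2 = 211600 ≡ 758
460^4 ≡ 758^2 = 574564 ≡ 356
460^8 ≡ 356^2 = 126736 ≡ 1128
460^16 ≡ 1128^2 = 1272384 ≡ 603
460^32 ≡ 603^2 = 363609 ≡ 243
460^64 ≡ 243^2 = 59049 ≡ 731
460^128 ≡ 731^2 = 534361 ≡ 527
460^256 ≡ 527^2 = 277729 ≡ 1840
460^512 ≡ 1840^2 = 3385600 ≡ 913
460^1024 ≡ 913^2 = 833569 ≡ 1416
1031 = 1024 + 4 + 2 + 1, so 460^1031 ≡ 1416·356·758·460 ≡ 2224 (mod 2243)
721·2224 = 1603504 ≡ 2002 (mod 2243)
2002 ≡ 2002 (mod 2243), so the signature is genuine.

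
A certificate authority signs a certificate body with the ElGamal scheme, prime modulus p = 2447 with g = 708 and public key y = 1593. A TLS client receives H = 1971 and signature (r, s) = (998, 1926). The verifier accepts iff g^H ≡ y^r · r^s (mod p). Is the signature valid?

Left side g^H mod p:
Squares mod 2447: 708^1≡708, 708^2≡2076, 708^4≡609, 708^8≡1384, 708^16≡1902, 708^32≡938, 708^64≡1371, 708^128≡345, 708^256≡1569, 708^512≡79, 708^1024≡1347
1971 = 1024 + 512 + 256 + 128 + 32 + 16 + 2 + 1, so 708^1971 ≡ 1347·79·1569·345·938·1902·2076·708 ≡ 1910 (mod 2447)
Right side y^r · r^s mod p:
Squares mod 2447: 1593^1≡1593, 1593^2≡110, 1593^4≡2312, 1593^8≡1096, 1593^16≡2186, 1593^32≡2052, 1593^64≡1864, 1593^128≡2203, 1593^256≡808, 1593^512≡1962
998 = 512 + 256 + 128 + 64 + 32 + 4 + 2, so 1593^998 ≡ 1962·808·2203·1864·2052·2312·110 ≡ 1019 (mod 2447)
Squares mod 2447: 998^1≡998, 998^2≡75, 998^4≡731, 998^8≡915, 998^16≡351, 998^32≡851, 998^64≡2336, 998^128≡86, 998^256≡55, 998^512≡578, 998^1024≡1292
1926 = 1024 + 512 + 256 + 128 + 4 + 2, so 998^1926 ≡ 1292·578·55·86·731·75 ≡ 1993 (mod 2447)
1019·1993 = 2030867 ≡ 2304 (mod 2447)
1910 ≠ 2304, so verification fails.

invalid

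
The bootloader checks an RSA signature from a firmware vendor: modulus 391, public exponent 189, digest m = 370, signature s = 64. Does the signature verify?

verifies

s^2 ≡ 64^2 = 4096 ≡ 186
s^4 ≡ 186^2 = 34596 ≡ 188
s^8 ≡ 188^2 = 35344 ≡ 154
s^16 ≡ 154^2 = 23716 ≡ 256
s^32 ≡ 256^2 = 65536 ≡ 239
s^64 ≡ 239^2 = 57121 ≡ 35
s^128 ≡ 35^2 = 1225 ≡ 52
189 = 128 + 32 + 16 + 8 + 4 + 1, so s^189 ≡ 52·239·256·154·188·64 ≡ 370 (mod 391)
Since 370 equals the digest 370, verification succeeds.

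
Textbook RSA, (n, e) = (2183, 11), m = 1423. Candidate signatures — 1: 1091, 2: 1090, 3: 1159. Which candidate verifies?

1

Candidate 1: Squares mod 2183: 1091^1≡1091, 1091^2≡546, 1091^4≡1228, 1091^8≡1714; 11 = 8 + 2 + 1, so 1091^11 ≡ 1714·546·1091 ≡ 1423 (mod 2183)
  → matches m = 1423
Candidate 2: Squares mod 2183: 1090^1≡1090, 1090^2≡548, 1090^4≡1233, 1090^8≡921; 11 = 8 + 2 + 1, so 1090^11 ≡ 921·548·1090 ≡ 439 (mod 2183)
Candidate 3: Squares mod 2183: 1159^1≡1159, 1159^2≡736, 1159^4≡312, 1159^8≡1292; 11 = 8 + 2 + 1, so 1159^11 ≡ 1292·736·1159 ≡ 1994 (mod 2183)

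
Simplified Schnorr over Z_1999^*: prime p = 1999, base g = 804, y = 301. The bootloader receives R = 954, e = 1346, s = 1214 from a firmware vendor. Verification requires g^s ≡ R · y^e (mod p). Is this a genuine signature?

forged

g^s mod p:
Squares mod 1999: 804^1≡804, 804^2≡739, 804^4≡394, 804^8≡1313, 804^16≡831, 804^32≡906, 804^64≡1246, 804^128≡1292, 804^256≡99, 804^512≡1805, 804^1024≡1654
1214 = 1024 + 128 + 32 + 16 + 8 + 4 + 2, so 804^1214 ≡ 1654·1292·906·831·1313·394·739 ≡ 341 (mod 1999)
R · y^e mod p:
Squares mod 1999: 301^1≡301, 301^2≡646, 301^4≡1524, 301^8≡1737, 301^16≡678, 301^32≡1913, 301^64≡1399, 301^128≡180, 301^256≡416, 301^512≡1142, 301^1024≡816
1346 = 1024 + 256 + 64 + 2, so 301^1346 ≡ 816·416·1399·646 ≡ 917 (mod 1999)
954·917 = 874818 ≡ 1255 (mod 1999)
341 ≠ 1255; the check fails.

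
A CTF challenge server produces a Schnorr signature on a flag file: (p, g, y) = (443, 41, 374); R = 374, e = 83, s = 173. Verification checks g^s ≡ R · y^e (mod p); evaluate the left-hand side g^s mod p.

194

Squares mod 443: 41^1≡41, 41^2≡352, 41^4≡307, 41^8≡333, 41^16≡139, 41^32≡272, 41^64≡3, 41^128≡9
173 = 128 + 32 + 8 + 4 + 1, so 41^173 ≡ 9·272·333·307·41 ≡ 194 (mod 443)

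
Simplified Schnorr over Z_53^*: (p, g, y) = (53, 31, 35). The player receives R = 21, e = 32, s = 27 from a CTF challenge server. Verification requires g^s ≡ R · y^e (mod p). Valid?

g^s mod p:
31^2 = 961 ≡ 7
31^4 ≡ 7^2 = 49
31^8 ≡ 49^2 = 2401 ≡ 16
31^16 ≡ 16^2 = 256 ≡ 44
27 = 16 + 8 + 2 + 1, so 31^27 ≡ 44·16·7·31 ≡ 22 (mod 53)
R · y^e mod p:
35^2 = 1225 ≡ 6
35^4 ≡ 6^2 = 36
35^8 ≡ 36^2 = 1296 ≡ 24
35^16 ≡ 24^2 = 576 ≡ 46
35^32 ≡ 46^2 = 2116 ≡ 49
21·49 = 1029 ≡ 22 (mod 53)
22 ≡ 22 (mod 53); signature holds.

yes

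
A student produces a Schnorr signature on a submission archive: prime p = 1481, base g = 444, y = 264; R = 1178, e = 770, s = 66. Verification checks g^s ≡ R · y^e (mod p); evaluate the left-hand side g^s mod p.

905

444^2 = 197136 ≡ 163
444^4 ≡ 163^2 = 26569 ≡ 1392
444^8 ≡ 1392^2 = 1937664 ≡ 516
444^16 ≡ 516^2 = 266256 ≡ 1157
444^32 ≡ 1157^2 = 1338649 ≡ 1306
444^64 ≡ 1306^2 = 1705636 ≡ 1005
66 = 64 + 2, so 444^66 ≡ 1005·163 ≡ 905 (mod 1481)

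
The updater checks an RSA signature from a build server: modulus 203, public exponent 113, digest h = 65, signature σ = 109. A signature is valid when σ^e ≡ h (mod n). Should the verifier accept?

reject

σ^113 mod 203 = 51
51 ≠ 65, so verification fails.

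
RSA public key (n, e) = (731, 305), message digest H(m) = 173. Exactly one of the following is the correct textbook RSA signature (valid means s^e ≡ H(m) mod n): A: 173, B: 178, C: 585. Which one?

Candidate A: Squares mod 731: 173^1≡173, 173^2≡689, 173^4≡302, 173^8≡560, 173^16≡1, 173^32≡1, 173^64≡1, 173^128≡1, 173^256≡1; 305 = 256 + 32 + 16 + 1, so 173^305 ≡ 1·1·1·173 ≡ 173 (mod 731)
  → matches H(m) = 173
Candidate B: Squares mod 731: 178^1≡178, 178^2≡251, 178^4≡135, 178^8≡681, 178^16≡307, 178^32≡681, 178^64≡307, 178^128≡681, 178^256≡307; 305 = 256 + 32 + 16 + 1, so 178^305 ≡ 307·681·307·178 ≡ 552 (mod 731)
Candidate C: Squares mod 731: 585^1≡585, 585^2≡117, 585^4≡531, 585^8≡526, 585^16≡358, 585^32≡239, 585^64≡103, 585^128≡375, 585^256≡273; 305 = 256 + 32 + 16 + 1, so 585^305 ≡ 273·239·358·585 ≡ 449 (mod 731)

A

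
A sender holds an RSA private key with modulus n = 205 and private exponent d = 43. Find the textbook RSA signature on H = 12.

Squares mod 205: H^1≡12, H^2≡144, H^4≡31, H^8≡141, H^16≡201, H^32≡16
43 = 32 + 8 + 2 + 1, so H^43 ≡ 16·141·144·12 ≡ 88 (mod 205)

88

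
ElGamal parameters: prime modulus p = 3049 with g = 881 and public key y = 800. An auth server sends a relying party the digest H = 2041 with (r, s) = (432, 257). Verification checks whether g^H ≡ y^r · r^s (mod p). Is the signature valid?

invalid

Left side g^H mod p:
881^2 = 776161 ≡ 1715
881^4 ≡ 1715^2 = 2941225 ≡ 1989
881^8 ≡ 1989^2 = 3956121 ≡ 1568
881^16 ≡ 1568^2 = 2458624 ≡ 1130
881^32 ≡ 1130^2 = 1276900 ≡ 2418
881^64 ≡ 2418^2 = 5846724 ≡ 1791
881^128 ≡ 1791^2 = 3207681 ≡ 133
881^256 ≡ 133^2 = 17689 ≡ 2444
881^512 ≡ 2444^2 = 5973136 ≡ 145
881^1024 ≡ 145^2 = 21025 ≡ 2731
2041 = 1024 + 512 + 256 + 128 + 64 + 32 + 16 + 8 + 1, so 881^2041 ≡ 2731·145·2444·133·1791·2418·1130·1568·881 ≡ 2488 (mod 3049)
Right side y^r · r^s mod p:
800^2 = 640000 ≡ 2759
800^4 ≡ 2759^2 = 7612081 ≡ 1777
800^8 ≡ 1777^2 = 3157729 ≡ 2014
800^16 ≡ 2014^2 = 4056196 ≡ 1026
800^32 ≡ 1026^2 = 1052676 ≡ 771
800^64 ≡ 771^2 = 594441 ≡ 2935
800^128 ≡ 2935^2 = 8614225 ≡ 800
800^256 ≡ 800^2 = 640000 ≡ 2759
432 = 256 + 128 + 32 + 16, so 800^432 ≡ 2759·800·771·1026 ≡ 1047 (mod 3049)
432^2 = 186624 ≡ 635
432^4 ≡ 635^2 = 403225 ≡ 757
432^8 ≡ 757^2 = 573049 ≡ 2886
432^16 ≡ 2886^2 = 8328996 ≡ 2177
432^32 ≡ 2177^2 = 4739329 ≡ 1183
432^64 ≡ 1183^2 = 1399489 ≡ 3047
432^128 ≡ 3047^2 = 9284209 ≡ 4
432^256 ≡ 4^2 = 16
257 = 256 + 1, so 432^257 ≡ 16·432 ≡ 814 (mod 3049)
1047·814 = 852258 ≡ 1587 (mod 3049)
2488 ≠ 1587, so verification fails.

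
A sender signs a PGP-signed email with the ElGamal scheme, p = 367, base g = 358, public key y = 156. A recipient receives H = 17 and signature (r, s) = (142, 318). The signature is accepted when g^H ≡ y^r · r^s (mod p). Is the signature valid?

invalid

Left side g^H mod p:
358^2 = 128164 ≡ 81
358^4 ≡ 81^2 = 6561 ≡ 322
358^8 ≡ 322^2 = 103684 ≡ 190
358^16 ≡ 190^2 = 36100 ≡ 134
17 = 16 + 1, so 358^17 ≡ 134·358 ≡ 262 (mod 367)
Right side y^r · r^s mod p:
156^2 = 24336 ≡ 114
156^4 ≡ 114^2 = 12996 ≡ 151
156^8 ≡ 151^2 = 22801 ≡ 47
156^16 ≡ 47^2 = 2209 ≡ 7
156^32 ≡ 7^2 = 49
156^64 ≡ 49^2 = 2401 ≡ 199
156^128 ≡ 199^2 = 39601 ≡ 332
142 = 128 + 8 + 4 + 2, so 156^142 ≡ 332·47·151·114 ≡ 323 (mod 367)
142^2 = 20164 ≡ 346
142^4 ≡ 346^2 = 119716 ≡ 74
142^8 ≡ 74^2 = 5476 ≡ 338
142^16 ≡ 338^2 = 114244 ≡ 107
142^32 ≡ 107^2 = 11449 ≡ 72
142^64 ≡ 72^2 = 5184 ≡ 46
142^128 ≡ 46^2 = 2116 ≡ 281
142^256 ≡ 281^2 = 78961 ≡ 56
318 = 256 + 32 + 16 + 8 + 4 + 2, so 142^318 ≡ 56·72·107·338·74·346 ≡ 122 (mod 367)
323·122 = 39406 ≡ 137 (mod 367)
262 ≠ 137, so verification fails.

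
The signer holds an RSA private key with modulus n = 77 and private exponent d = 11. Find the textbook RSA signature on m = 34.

m^2 ≡ 34^2 = 1156 ≡ 1
m^4 ≡ 1^2 = 1
m^8 ≡ 1^2 = 1
11 = 8 + 2 + 1, so m^11 ≡ 1·1·34 ≡ 34 (mod 77)

34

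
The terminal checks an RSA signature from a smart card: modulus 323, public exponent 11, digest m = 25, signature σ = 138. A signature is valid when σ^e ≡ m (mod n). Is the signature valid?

σ^11 mod 323 = 25
25 = m, so the signature checks out.

valid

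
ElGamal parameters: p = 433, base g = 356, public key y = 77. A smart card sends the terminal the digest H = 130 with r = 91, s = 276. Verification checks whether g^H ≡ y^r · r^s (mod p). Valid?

Left side g^H mod p:
356^130 mod 433 = 54
Right side y^r · r^s mod p:
77^91 mod 433 = 412
91^276 mod 433 = 179
412·179 = 73748 ≡ 138 (mod 433)
54 ≠ 138, so verification fails.

no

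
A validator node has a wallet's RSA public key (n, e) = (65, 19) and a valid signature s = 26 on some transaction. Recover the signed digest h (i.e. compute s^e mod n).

s^2 ≡ 26^2 = 676 ≡ 26
s^4 ≡ 26^2 = 676 ≡ 26
s^8 ≡ 26^2 = 676 ≡ 26
s^16 ≡ 26^2 = 676 ≡ 26
19 = 16 + 2 + 1, so s^19 ≡ 26·26·26 ≡ 26 (mod 65)

26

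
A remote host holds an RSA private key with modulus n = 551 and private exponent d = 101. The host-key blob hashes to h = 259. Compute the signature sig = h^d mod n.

Squares mod 551: h^1≡259, h^2≡410, h^4≡45, h^8≡372, h^16≡83, h^32≡277, h^64≡140
101 = 64 + 32 + 4 + 1, so h^101 ≡ 140·277·45·259 ≡ 8 (mod 551)

8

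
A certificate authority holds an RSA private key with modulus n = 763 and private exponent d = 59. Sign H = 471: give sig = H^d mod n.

116

H^2 ≡ 471^2 = 221841 ≡ 571
H^4 ≡ 571^2 = 326041 ≡ 240
H^8 ≡ 240^2 = 57600 ≡ 375
H^16 ≡ 375^2 = 140625 ≡ 233
H^32 ≡ 233^2 = 54289 ≡ 116
59 = 32 + 16 + 8 + 2 + 1, so H^59 ≡ 116·233·375·571·471 ≡ 116 (mod 763)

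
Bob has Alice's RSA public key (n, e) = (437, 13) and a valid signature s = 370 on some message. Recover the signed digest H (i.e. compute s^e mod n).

234

s^2 ≡ 370^2 = 136900 ≡ 119
s^4 ≡ 119^2 = 14161 ≡ 177
s^8 ≡ 177^2 = 31329 ≡ 302
13 = 8 + 4 + 1, so s^13 ≡ 302·177·370 ≡ 234 (mod 437)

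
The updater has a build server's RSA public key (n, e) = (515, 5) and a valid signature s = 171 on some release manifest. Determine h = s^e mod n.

s^5 mod 515 = 91

91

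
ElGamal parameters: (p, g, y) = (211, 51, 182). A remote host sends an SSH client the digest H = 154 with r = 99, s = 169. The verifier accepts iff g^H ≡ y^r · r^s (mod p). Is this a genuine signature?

Left side g^H mod p:
51^2 = 2601 ≡ 69
51^4 ≡ 69^2 = 4761 ≡ 119
51^8 ≡ 119^2 = 14161 ≡ 24
51^16 ≡ 24^2 = 576 ≡ 154
51^32 ≡ 154^2 = 23716 ≡ 84
51^64 ≡ 84^2 = 7056 ≡ 93
51^128 ≡ 93^2 = 8649 ≡ 209
154 = 128 + 16 + 8 + 2, so 51^154 ≡ 209·154·24·69 ≡ 150 (mod 211)
Right side y^r · r^s mod p:
182^2 = 33124 ≡ 208
182^4 ≡ 208^2 = 43264 ≡ 9
182^8 ≡ 9^2 = 81
182^16 ≡ 81^2 = 6561 ≡ 20
182^32 ≡ 20^2 = 400 ≡ 189
182^64 ≡ 189^2 = 35721 ≡ 62
99 = 64 + 32 + 2 + 1, so 182^99 ≡ 62·189·208·182 ≡ 125 (mod 211)
99^2 = 9801 ≡ 95
99^4 ≡ 95^2 = 9025 ≡ 163
99^8 ≡ 163^2 = 26569 ≡ 194
99^16 ≡ 194^2 = 37636 ≡ 78
99^32 ≡ 78^2 = 6084 ≡ 176
99^64 ≡ 176^2 = 30976 ≡ 170
99^128 ≡ 170^2 = 28900 ≡ 204
169 = 128 + 32 + 8 + 1, so 99^169 ≡ 204·176·194·99 ≡ 170 (mod 211)
125·170 = 21250 ≡ 150 (mod 211)
150 ≡ 150 (mod 211), so the signature is genuine.

genuine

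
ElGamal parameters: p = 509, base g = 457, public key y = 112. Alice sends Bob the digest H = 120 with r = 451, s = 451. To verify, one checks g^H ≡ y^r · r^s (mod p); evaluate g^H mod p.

Squares mod 509: 457^1≡457, 457^2≡159, 457^4≡340, 457^8≡57, 457^16≡195, 457^32≡359, 457^64≡104
120 = 64 + 32 + 16 + 8, so 457^120 ≡ 104·359·195·57 ≡ 413 (mod 509)

413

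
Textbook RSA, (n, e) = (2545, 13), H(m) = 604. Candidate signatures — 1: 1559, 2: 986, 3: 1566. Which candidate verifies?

1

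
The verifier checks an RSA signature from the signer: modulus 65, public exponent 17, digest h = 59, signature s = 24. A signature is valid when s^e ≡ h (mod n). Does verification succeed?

passes

Squares mod 65: s^1≡24, s^2≡56, s^4≡16, s^8≡61, s^16≡16
17 = 16 + 1, so s^17 ≡ 16·24 ≡ 59 (mod 65)
s^17 mod 65 = 59 matches h.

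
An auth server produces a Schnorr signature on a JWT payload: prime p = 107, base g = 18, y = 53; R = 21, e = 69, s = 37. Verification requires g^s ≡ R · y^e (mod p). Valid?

no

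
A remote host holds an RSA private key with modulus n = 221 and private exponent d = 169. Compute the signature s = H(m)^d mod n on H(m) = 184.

54

(H(m))^169 mod 221 = 54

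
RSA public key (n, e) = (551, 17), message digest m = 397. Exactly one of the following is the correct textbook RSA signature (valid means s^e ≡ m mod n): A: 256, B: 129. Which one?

A

Candidate A: 256^2 = 65536 ≡ 518; 256^4 ≡ 518^2 = 268324 ≡ 538; 256^8 ≡ 538^2 = 289444 ≡ 169; 256^16 ≡ 169^2 = 28561 ≡ 460; 17 = 16 + 1, so 256^17 ≡ 460·256 ≡ 397 (mod 551)
  → matches m = 397
Candidate B: 129^2 = 16641 ≡ 111; 129^4 ≡ 111^2 = 12321 ≡ 199; 129^8 ≡ 199^2 = 39601 ≡ 480; 129^16 ≡ 480^2 = 230400 ≡ 82; 17 = 16 + 1, so 129^17 ≡ 82·129 ≡ 109 (mod 551)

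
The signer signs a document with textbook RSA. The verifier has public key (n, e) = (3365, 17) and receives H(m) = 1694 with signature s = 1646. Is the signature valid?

invalid

s^2 ≡ 1646^2 = 2709316 ≡ 491
s^4 ≡ 491^2 = 241081 ≡ 2166
s^8 ≡ 2166^2 = 4691556 ≡ 746
s^16 ≡ 746^2 = 556516 ≡ 1291
17 = 16 + 1, so s^17 ≡ 1291·1646 ≡ 1671 (mod 3365)
s^17 mod 3365 = 1671, but H(m) = 1694.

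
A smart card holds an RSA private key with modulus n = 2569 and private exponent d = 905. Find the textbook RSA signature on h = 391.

2155

h^2 ≡ 391^2 = 152881 ≡ 1310
h^4 ≡ 1310^2 = 1716100 ≡ 8
h^8 ≡ 8^2 = 64
h^16 ≡ 64^2 = 4096 ≡ 1527
h^32 ≡ 1527^2 = 2331729 ≡ 1646
h^64 ≡ 1646^2 = 2709316 ≡ 1590
h^128 ≡ 1590^2 = 2528100 ≡ 204
h^256 ≡ 204^2 = 41616 ≡ 512
h^512 ≡ 512^2 = 262144 ≡ 106
905 = 512 + 256 + 128 + 8 + 1, so h^905 ≡ 106·512·204·64·391 ≡ 2155 (mod 2569)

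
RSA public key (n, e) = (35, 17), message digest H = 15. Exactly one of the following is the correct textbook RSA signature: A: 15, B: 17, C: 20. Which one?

A

Candidate A: Squares mod 35: 15^1≡15, 15^2≡15, 15^4≡15, 15^8≡15, 15^16≡15; 17 = 16 + 1, so 15^17 ≡ 15·15 ≡ 15 (mod 35)
  → matches H = 15
Candidate B: Squares mod 35: 17^1≡17, 17^2≡9, 17^4≡11, 17^8≡16, 17^16≡11; 17 = 16 + 1, so 17^17 ≡ 11·17 ≡ 12 (mod 35)
Candidate C: Squares mod 35: 20^1≡20, 20^2≡15, 20^4≡15, 20^8≡15, 20^16≡15; 17 = 16 + 1, so 20^17 ≡ 15·20 ≡ 20 (mod 35)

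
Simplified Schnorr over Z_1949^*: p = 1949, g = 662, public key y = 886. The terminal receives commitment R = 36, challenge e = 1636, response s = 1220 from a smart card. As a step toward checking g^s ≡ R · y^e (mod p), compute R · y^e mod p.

886^2 = 784996 ≡ 1498
886^4 ≡ 1498^2 = 2244004 ≡ 705
886^8 ≡ 705^2 = 497025 ≡ 30
886^16 ≡ 30^2 = 900
886^32 ≡ 900^2 = 810000 ≡ 1165
886^64 ≡ 1165^2 = 1357225 ≡ 721
886^128 ≡ 721^2 = 519841 ≡ 1407
886^256 ≡ 1407^2 = 1979649 ≡ 1414
886^512 ≡ 1414^2 = 1999396 ≡ 1671
886^1024 ≡ 1671^2 = 2792241 ≡ 1273
1636 = 1024 + 512 + 64 + 32 + 4, so 886^1636 ≡ 1273·1671·721·1165·705 ≡ 1424 (mod 1949)
R · y^e ≡ 36·1424 = 51264 ≡ 590 (mod 1949)

590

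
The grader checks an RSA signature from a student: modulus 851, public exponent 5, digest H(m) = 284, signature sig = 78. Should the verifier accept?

accept

Squares mod 851: sig^1≡78, sig^2≡127, sig^4≡811
5 = 4 + 1, so sig^5 ≡ 811·78 ≡ 284 (mod 851)
Since 284 equals the digest 284, verification succeeds.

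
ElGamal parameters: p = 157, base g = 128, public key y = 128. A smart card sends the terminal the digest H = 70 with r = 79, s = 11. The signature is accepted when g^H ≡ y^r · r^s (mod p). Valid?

Left side g^H mod p:
Squares mod 157: 128^1≡128, 128^2≡56, 128^4≡153, 128^8≡16, 128^16≡99, 128^32≡67, 128^64≡93
70 = 64 + 4 + 2, so 128^70 ≡ 93·153·56 ≡ 49 (mod 157)
Right side y^r · r^s mod p:
Squares mod 157: 128^1≡128, 128^2≡56, 128^4≡153, 128^8≡16, 128^16≡99, 128^32≡67, 128^64≡93
79 = 64 + 8 + 4 + 2 + 1, so 128^79 ≡ 93·16·153·56·128 ≡ 29 (mod 157)
Squares mod 157: 79^1≡79, 79^2≡118, 79^4≡108, 79^8≡46
11 = 8 + 2 + 1, so 79^11 ≡ 46·118·79 ≡ 45 (mod 157)
29·45 = 1305 ≡ 49 (mod 157)
49 ≡ 49 (mod 157), so the signature is genuine.

yes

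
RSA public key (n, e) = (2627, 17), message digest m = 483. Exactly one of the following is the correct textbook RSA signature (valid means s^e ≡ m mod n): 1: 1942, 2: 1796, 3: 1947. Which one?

1

Candidate 1: Squares mod 2627: 1942^1≡1942, 1942^2≡1619, 1942^4≡2042, 1942^8≡715, 1942^16≡1587; 17 = 16 + 1, so 1942^17 ≡ 1587·1942 ≡ 483 (mod 2627)
  → matches m = 483
Candidate 2: Squares mod 2627: 1796^1≡1796, 1796^2≡2287, 1796^4≡12, 1796^8≡144, 1796^16≡2347; 17 = 16 + 1, so 1796^17 ≡ 2347·1796 ≡ 1504 (mod 2627)
Candidate 3: Squares mod 2627: 1947^1≡1947, 1947^2≡48, 1947^4≡2304, 1947^8≡1876, 1947^16≡1823; 17 = 16 + 1, so 1947^17 ≡ 1823·1947 ≡ 304 (mod 2627)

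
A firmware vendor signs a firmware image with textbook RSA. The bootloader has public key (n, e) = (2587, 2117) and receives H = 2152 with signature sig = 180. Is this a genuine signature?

genuine

sig^2 ≡ 180^2 = 32400 ≡ 1356
sig^4 ≡ 1356^2 = 1838736 ≡ 1966
sig^8 ≡ 1966^2 = 3865156 ≡ 178
sig^16 ≡ 178^2 = 31684 ≡ 640
sig^32 ≡ 640^2 = 409600 ≡ 854
sig^64 ≡ 854^2 = 729316 ≡ 2369
sig^128 ≡ 2369^2 = 5612161 ≡ 958
sig^256 ≡ 958^2 = 917764 ≡ 1966
sig^512 ≡ 1966^2 = 3865156 ≡ 178
sig^1024 ≡ 178^2 = 31684 ≡ 640
sig^2048 ≡ 640^2 = 409600 ≡ 854
2117 = 2048 + 64 + 4 + 1, so sig^2117 ≡ 854·2369·1966·180 ≡ 2152 (mod 2587)
sig^2117 mod 2587 = 2152 matches H.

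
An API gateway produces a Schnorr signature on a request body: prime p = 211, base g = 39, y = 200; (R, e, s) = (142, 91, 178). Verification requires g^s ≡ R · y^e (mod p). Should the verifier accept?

g^s mod p:
39^2 = 1521 ≡ 44
39^4 ≡ 44^2 = 1936 ≡ 37
39^8 ≡ 37^2 = 1369 ≡ 103
39^16 ≡ 103^2 = 10609 ≡ 59
39^32 ≡ 59^2 = 3481 ≡ 105
39^64 ≡ 105^2 = 11025 ≡ 53
39^128 ≡ 53^2 = 2809 ≡ 66
178 = 128 + 32 + 16 + 2, so 39^178 ≡ 66·105·59·44 ≡ 209 (mod 211)
R · y^e mod p:
200^2 = 40000 ≡ 121
200^4 ≡ 121^2 = 14641 ≡ 82
200^8 ≡ 82^2 = 6724 ≡ 183
200^16 ≡ 183^2 = 33489 ≡ 151
200^32 ≡ 151^2 = 22801 ≡ 13
200^64 ≡ 13^2 = 169
91 = 64 + 16 + 8 + 2 + 1, so 200^91 ≡ 169·151·183·121·200 ≡ 104 (mod 211)
142·104 = 14768 ≡ 209 (mod 211)
209 ≡ 209 (mod 211); signature holds.

accept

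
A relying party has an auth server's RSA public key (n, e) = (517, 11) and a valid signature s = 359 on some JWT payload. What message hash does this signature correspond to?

370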